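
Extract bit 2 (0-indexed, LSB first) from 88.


0b1011000, position 2 = 0

0


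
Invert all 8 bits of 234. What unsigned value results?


234 ^ 255 = 21

21


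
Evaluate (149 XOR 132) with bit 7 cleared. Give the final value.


Step 1: 149 ^ 132 = 17
Step 2: 17 & ~(1 << 7) = 17

17


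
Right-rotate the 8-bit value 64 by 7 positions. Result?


Rotate 0b1000000 right by 7 (8-bit) = 0b10000000 = 128

128


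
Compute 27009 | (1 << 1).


27009 | (1 << 1) = 27009 | 2 = 27011

27011


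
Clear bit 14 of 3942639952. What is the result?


3942639952 & ~(1 << 14) = 3942623568

3942623568


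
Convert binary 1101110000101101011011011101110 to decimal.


1101110000101101011011011101110 in decimal = 1846982382

1846982382


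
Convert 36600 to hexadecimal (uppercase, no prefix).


36600 = 8EF8 hex

8EF8


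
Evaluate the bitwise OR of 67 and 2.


0b1000011 | 0b10 = 0b1000011 = 67

67


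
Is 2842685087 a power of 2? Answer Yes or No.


0b10101001011011111110111010011111. Multiple bits set => No

No


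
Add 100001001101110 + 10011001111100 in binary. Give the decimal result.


100001001101110 + 10011001111100 = 110100011101010 = 26858

26858


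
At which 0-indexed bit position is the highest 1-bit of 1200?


0b10010110000. Highest set bit at position 10

10


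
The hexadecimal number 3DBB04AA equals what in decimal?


3DBB04AA hex = 1035666602 decimal

1035666602


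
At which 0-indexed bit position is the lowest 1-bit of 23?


0b10111. Lowest set bit at position 0

0


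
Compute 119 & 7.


0b1110111 & 0b111 = 0b111 = 7

7


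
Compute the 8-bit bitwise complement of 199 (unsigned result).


~0b11000111 = 0b111000 = 56 (8-bit unsigned)

56


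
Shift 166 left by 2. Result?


0b10100110 << 2 = 0b1010011000 = 664

664


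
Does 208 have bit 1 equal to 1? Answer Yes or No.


0b11010000, bit 1 = 0. No

No


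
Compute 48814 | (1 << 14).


48814 | (1 << 14) = 48814 | 16384 = 65198

65198


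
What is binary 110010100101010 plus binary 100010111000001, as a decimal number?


110010100101010 + 100010111000001 = 1010101011101011 = 43755

43755


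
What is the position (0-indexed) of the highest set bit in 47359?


0b1011100011111111. Highest set bit at position 15

15


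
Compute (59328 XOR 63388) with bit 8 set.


Step 1: 59328 ^ 63388 = 4188
Step 2: 4188 | (1 << 8) = 4188 | 256 = 4444

4444


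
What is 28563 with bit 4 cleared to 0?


28563 & ~(1 << 4) = 28547

28547


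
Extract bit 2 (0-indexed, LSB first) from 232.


0b11101000, position 2 = 0

0


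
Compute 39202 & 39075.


0b1001100100100010 & 0b1001100010100011 = 0b1001100000100010 = 38946

38946


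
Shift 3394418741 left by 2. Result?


0b11001010010100101011100000110101 << 2 = 0b1100101001010010101110000011010100 = 13577674964

13577674964


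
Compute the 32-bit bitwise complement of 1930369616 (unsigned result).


~0b1110011000011110001101001010000 = 0b10001100111100001110010110101111 = 2364597679 (32-bit unsigned)

2364597679


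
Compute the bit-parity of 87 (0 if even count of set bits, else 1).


0b1010111 has 5 ones => parity 1

1


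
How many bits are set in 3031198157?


0b10110100101011000110100111001101 has 17 set bits

17


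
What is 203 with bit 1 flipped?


203 ^ (1 << 1) = 203 ^ 2 = 201

201


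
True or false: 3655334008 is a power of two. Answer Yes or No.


0b11011001110111111111100001111000. Multiple bits set => No

No


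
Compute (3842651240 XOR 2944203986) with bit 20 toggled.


Step 1: 3842651240 ^ 2944203986 = 1249298618
Step 2: 1249298618 ^ (1 << 20) = 1249298618 ^ 1048576 = 1248250042

1248250042


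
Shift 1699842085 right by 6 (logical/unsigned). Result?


0b1100101010100011000100000100101 >> 6 = 0b1100101010100011000100000 = 26560032

26560032


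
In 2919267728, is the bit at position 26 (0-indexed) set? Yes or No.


0b10101110000000000111110110010000, bit 26 = 1. Yes

Yes


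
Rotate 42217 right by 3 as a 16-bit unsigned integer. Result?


Rotate 0b1010010011101001 right by 3 (16-bit) = 0b11010010011101 = 13469

13469


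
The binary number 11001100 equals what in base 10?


11001100 in decimal = 204

204


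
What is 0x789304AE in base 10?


789304AE hex = 2022900910 decimal

2022900910


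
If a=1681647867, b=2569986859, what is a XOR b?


1681647867 ^ 2569986859 = 4246014928

4246014928


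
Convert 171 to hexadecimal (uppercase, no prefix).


171 = AB hex

AB


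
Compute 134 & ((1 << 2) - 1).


134 & 3 = 2

2


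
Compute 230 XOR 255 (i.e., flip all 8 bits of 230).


230 ^ 255 = 25

25


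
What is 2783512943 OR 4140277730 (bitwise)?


0b10100101111010010000100101101111 | 0b11110110110001111001111111100010 = 0b11110111111011111001111111101111 = 4159676399

4159676399


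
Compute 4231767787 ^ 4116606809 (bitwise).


0b11111100001110111010011011101011 ^ 0b11110101010111100110111101011001 = 0b1001011001011100100110110010 = 157665714

157665714


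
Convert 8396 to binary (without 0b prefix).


8396 = 10000011001100 in binary

10000011001100


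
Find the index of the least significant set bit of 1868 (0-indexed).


0b11101001100. Lowest set bit at position 2

2


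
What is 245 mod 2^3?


245 & 7 = 5

5


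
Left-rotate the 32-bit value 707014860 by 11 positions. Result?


Rotate 0b101010001001000011000011001100 left by 11 (32-bit) = 0b100001100001100110000101010001 = 562454865

562454865


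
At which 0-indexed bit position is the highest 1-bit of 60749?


0b1110110101001101. Highest set bit at position 15

15


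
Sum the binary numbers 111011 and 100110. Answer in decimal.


111011 + 100110 = 1100001 = 97

97


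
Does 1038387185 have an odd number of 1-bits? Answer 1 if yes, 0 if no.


0b111101111001001000011111110001 has 18 ones => parity 0

0


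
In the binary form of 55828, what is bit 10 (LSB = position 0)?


0b1101101000010100, position 10 = 0

0


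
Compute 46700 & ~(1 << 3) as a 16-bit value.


46700 & ~(1 << 3) = 46692

46692


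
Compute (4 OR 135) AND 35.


Step 1: 4 | 135 = 135
Step 2: 135 & 35 = 3

3


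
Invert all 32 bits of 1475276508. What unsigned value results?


1475276508 ^ 4294967295 = 2819690787

2819690787


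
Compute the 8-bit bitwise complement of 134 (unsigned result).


~0b10000110 = 0b1111001 = 121 (8-bit unsigned)

121


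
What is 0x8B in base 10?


8B hex = 139 decimal

139


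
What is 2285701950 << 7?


0b10001000001111010000101100111110 << 7 = 0b100010000011110100001011001111100000000 = 292569849600

292569849600


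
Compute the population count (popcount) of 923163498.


0b110111000001100101101101101010 has 16 set bits

16


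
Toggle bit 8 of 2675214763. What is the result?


2675214763 ^ (1 << 8) = 2675214763 ^ 256 = 2675214507

2675214507


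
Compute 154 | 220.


0b10011010 | 0b11011100 = 0b11011110 = 222

222


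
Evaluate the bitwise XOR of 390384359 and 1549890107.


0b10111010001001100101011100111 ^ 0b1011100011000010111001000111011 = 0b1001011001001011011100011011100 = 1260763356

1260763356


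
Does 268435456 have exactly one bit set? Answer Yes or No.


0b10000000000000000000000000000. Only one bit set => Yes

Yes


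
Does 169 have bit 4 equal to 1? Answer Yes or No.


0b10101001, bit 4 = 0. No

No


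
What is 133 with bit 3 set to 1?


133 | (1 << 3) = 133 | 8 = 141

141


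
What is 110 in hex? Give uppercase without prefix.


110 = 6E hex

6E


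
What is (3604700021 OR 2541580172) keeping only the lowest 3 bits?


Step 1: 3604700021 | 2541580172 = 3623845885
Step 2: 3623845885 & 7 = 5

5


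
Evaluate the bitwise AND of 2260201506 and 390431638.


0b10000110101101111111000000100010 & 0b10111010001011000001110010110 = 0b110000001011000000000000010 = 101023746

101023746


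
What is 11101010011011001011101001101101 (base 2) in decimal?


11101010011011001011101001101101 in decimal = 3932994157

3932994157


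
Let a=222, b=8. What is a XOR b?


222 ^ 8 = 214

214


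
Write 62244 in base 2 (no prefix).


62244 = 1111001100100100 in binary

1111001100100100


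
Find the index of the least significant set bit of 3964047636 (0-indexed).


0b11101100010001101001000100010100. Lowest set bit at position 2

2


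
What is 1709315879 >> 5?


0b1100101111000100001011100100111 >> 5 = 0b11001011110001000010111001 = 53416121

53416121


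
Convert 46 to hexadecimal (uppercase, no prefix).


46 = 2E hex

2E


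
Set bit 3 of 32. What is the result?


32 | (1 << 3) = 32 | 8 = 40

40


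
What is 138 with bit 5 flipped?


138 ^ (1 << 5) = 138 ^ 32 = 170

170


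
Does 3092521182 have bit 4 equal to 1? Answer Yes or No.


0b10111000010101000010000011011110, bit 4 = 1. Yes

Yes


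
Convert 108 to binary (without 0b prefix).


108 = 1101100 in binary

1101100


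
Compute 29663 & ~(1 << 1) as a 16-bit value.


29663 & ~(1 << 1) = 29661

29661


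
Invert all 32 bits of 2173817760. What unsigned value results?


2173817760 ^ 4294967295 = 2121149535

2121149535


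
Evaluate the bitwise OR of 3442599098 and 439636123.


0b11001101001100011110010010111010 | 0b11010001101000101000010011011 = 0b11011111001101011111010010111011 = 3744855227

3744855227


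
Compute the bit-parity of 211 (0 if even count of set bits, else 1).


0b11010011 has 5 ones => parity 1

1


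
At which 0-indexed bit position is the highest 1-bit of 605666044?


0b100100000110011011101011111100. Highest set bit at position 29

29


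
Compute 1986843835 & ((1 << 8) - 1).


1986843835 & 255 = 187

187


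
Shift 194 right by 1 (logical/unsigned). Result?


0b11000010 >> 1 = 0b1100001 = 97

97


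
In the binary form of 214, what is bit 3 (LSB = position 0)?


0b11010110, position 3 = 0

0


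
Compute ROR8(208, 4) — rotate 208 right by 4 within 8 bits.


Rotate 0b11010000 right by 4 (8-bit) = 0b1101 = 13

13


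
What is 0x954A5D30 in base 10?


954A5D30 hex = 2504678704 decimal

2504678704


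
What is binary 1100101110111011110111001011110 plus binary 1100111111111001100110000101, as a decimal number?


1100101110111011110111001011110 + 1100111111111001100110000101 = 1110010110111011000011111100011 = 1927120867

1927120867


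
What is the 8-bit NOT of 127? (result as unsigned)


~0b1111111 = 0b10000000 = 128 (8-bit unsigned)

128


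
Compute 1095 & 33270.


0b10001000111 & 0b1000000111110110 = 0b1000110 = 70

70


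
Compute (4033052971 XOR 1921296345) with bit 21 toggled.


Step 1: 4033052971 ^ 1921296345 = 2196186866
Step 2: 2196186866 ^ (1 << 21) = 2196186866 ^ 2097152 = 2194089714

2194089714


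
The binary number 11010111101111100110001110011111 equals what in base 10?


11010111101111100110001110011111 in decimal = 3619578783

3619578783


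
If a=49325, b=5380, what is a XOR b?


49325 ^ 5380 = 54697

54697


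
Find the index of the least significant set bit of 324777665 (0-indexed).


0b10011010110111011011011000001. Lowest set bit at position 0

0


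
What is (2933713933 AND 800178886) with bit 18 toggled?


Step 1: 2933713933 & 800178886 = 781238276
Step 2: 781238276 ^ (1 << 18) = 781238276 ^ 262144 = 781500420

781500420


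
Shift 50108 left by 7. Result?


0b1100001110111100 << 7 = 0b11000011101111000000000 = 6413824

6413824


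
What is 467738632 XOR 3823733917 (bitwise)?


0b11011111000010010000000001000 ^ 0b11100011111010011000110010011101 = 0b11111000000010001010110010010101 = 4161318037

4161318037


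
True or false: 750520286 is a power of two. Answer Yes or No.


0b101100101111000000011111011110. Multiple bits set => No

No


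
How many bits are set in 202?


0b11001010 has 4 set bits

4


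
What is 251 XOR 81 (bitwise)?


0b11111011 ^ 0b1010001 = 0b10101010 = 170

170


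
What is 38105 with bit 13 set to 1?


38105 | (1 << 13) = 38105 | 8192 = 46297

46297


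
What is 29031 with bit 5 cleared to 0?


29031 & ~(1 << 5) = 28999

28999


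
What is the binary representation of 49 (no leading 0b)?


49 = 110001 in binary

110001


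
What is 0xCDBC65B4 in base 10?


CDBC65B4 hex = 3451676084 decimal

3451676084


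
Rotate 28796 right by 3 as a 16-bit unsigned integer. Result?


Rotate 0b111000001111100 right by 3 (16-bit) = 0b1000111000001111 = 36367

36367


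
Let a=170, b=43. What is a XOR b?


170 ^ 43 = 129

129


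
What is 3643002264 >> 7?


0b11011001001000111100110110011000 >> 7 = 0b1101100100100011110011011 = 28460955

28460955


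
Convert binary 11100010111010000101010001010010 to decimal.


11100010111010000101010001010010 in decimal = 3806876754

3806876754


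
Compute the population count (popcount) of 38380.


0b1001010111101100 has 9 set bits

9


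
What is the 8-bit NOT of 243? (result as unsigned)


~0b11110011 = 0b1100 = 12 (8-bit unsigned)

12


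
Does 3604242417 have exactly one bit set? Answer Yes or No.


0b11010110110101000101111111110001. Multiple bits set => No

No


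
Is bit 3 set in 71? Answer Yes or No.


0b1000111, bit 3 = 0. No

No


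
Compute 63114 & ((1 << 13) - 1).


63114 & 8191 = 5770

5770


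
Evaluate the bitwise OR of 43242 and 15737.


0b1010100011101010 | 0b11110101111001 = 0b1011110111111011 = 48635

48635


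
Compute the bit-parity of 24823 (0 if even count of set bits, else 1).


0b110000011110111 has 9 ones => parity 1

1


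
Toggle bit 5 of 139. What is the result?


139 ^ (1 << 5) = 139 ^ 32 = 171

171


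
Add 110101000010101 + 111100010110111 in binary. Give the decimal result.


110101000010101 + 111100010110111 = 1110001011001100 = 58060

58060


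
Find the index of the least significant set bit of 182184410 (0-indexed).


0b1010110110111110100111011010. Lowest set bit at position 1

1


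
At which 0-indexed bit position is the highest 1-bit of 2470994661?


0b10010011010010000110001011100101. Highest set bit at position 31

31


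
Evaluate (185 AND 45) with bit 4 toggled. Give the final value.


Step 1: 185 & 45 = 41
Step 2: 41 ^ (1 << 4) = 41 ^ 16 = 57

57


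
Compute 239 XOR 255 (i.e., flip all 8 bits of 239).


239 ^ 255 = 16

16


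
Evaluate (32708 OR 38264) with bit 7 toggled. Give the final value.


Step 1: 32708 | 38264 = 65532
Step 2: 65532 ^ (1 << 7) = 65532 ^ 128 = 65404

65404


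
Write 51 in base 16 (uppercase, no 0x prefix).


51 = 33 hex

33


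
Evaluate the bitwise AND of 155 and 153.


0b10011011 & 0b10011001 = 0b10011001 = 153

153


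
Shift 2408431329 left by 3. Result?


0b10001111100011011011111011100001 << 3 = 0b10001111100011011011111011100001000 = 19267450632

19267450632


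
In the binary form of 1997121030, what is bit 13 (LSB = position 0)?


0b1110111000010011010011000000110, position 13 = 1

1


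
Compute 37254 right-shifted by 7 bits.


0b1001000110000110 >> 7 = 0b100100011 = 291

291


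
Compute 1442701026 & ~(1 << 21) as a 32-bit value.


1442701026 & ~(1 << 21) = 1440603874

1440603874


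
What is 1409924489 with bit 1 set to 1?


1409924489 | (1 << 1) = 1409924489 | 2 = 1409924491

1409924491


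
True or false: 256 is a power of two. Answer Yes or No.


0b100000000. Only one bit set => Yes

Yes


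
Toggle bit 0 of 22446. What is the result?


22446 ^ (1 << 0) = 22446 ^ 1 = 22447

22447


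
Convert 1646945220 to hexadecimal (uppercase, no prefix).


1646945220 = 622A63C4 hex

622A63C4


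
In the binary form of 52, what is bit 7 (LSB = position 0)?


0b110100, position 7 = 0

0


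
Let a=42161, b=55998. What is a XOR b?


42161 ^ 55998 = 32271

32271


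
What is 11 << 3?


0b1011 << 3 = 0b1011000 = 88

88


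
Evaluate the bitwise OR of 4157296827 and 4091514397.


0b11110111110010110101000010111011 | 0b11110011110111111000111000011101 = 0b11110111110111111101111010111111 = 4158643903

4158643903


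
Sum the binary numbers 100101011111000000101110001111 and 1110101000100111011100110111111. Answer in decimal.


100101011111000000101110001111 + 1110101000100111011100110111111 = 10011010100011111100010101001110 = 2593113422

2593113422


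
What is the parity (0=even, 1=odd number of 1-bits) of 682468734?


0b101000101011011010010101111110 has 17 ones => parity 1

1


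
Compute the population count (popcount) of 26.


0b11010 has 3 set bits

3


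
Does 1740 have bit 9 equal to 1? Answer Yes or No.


0b11011001100, bit 9 = 1. Yes

Yes


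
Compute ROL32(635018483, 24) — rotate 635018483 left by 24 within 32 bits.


Rotate 0b100101110110011001110011110011 left by 24 (32-bit) = 0b11110011001001011101100110011100 = 4079344028

4079344028


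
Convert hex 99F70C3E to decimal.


99F70C3E hex = 2583104574 decimal

2583104574


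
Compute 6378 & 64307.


0b1100011101010 & 0b1111101100110011 = 0b1100000100010 = 6178

6178


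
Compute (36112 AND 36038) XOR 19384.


Step 1: 36112 & 36038 = 35840
Step 2: 35840 ^ 19384 = 51128

51128


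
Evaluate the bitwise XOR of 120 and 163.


0b1111000 ^ 0b10100011 = 0b11011011 = 219

219


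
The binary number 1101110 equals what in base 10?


1101110 in decimal = 110

110


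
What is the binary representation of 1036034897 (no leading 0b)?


1036034897 = 111101110000001010001101010001 in binary

111101110000001010001101010001


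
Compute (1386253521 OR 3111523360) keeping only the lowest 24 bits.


Step 1: 1386253521 | 3111523360 = 4227243249
Step 2: 4227243249 & 16777215 = 16162033

16162033


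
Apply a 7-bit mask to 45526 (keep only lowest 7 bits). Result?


45526 & 127 = 86

86


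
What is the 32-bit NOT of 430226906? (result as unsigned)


~0b11001101001001011110111011010 = 0b11100110010110110100001000100101 = 3864740389 (32-bit unsigned)

3864740389


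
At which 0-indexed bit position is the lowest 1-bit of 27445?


0b110101100110101. Lowest set bit at position 0

0


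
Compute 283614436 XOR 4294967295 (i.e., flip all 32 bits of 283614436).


283614436 ^ 4294967295 = 4011352859

4011352859


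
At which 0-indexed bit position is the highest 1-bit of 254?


0b11111110. Highest set bit at position 7

7


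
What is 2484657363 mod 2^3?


2484657363 & 7 = 3

3


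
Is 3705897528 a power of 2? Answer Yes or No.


0b11011100111000111000001000111000. Multiple bits set => No

No


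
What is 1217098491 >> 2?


0b1001000100010110111001011111011 >> 2 = 0b10010001000101101110010111110 = 304274622

304274622


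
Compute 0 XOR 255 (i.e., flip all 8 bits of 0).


0 ^ 255 = 255

255


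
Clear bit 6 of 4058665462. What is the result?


4058665462 & ~(1 << 6) = 4058665398

4058665398


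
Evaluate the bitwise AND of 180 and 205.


0b10110100 & 0b11001101 = 0b10000100 = 132

132


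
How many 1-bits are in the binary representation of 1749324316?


0b1101000010001001001001000011100 has 11 set bits

11


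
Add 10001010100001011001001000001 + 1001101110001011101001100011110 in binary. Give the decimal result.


10001010100001011001001000001 + 1001101110001011101001100011110 = 1011111000101101000010101011111 = 1595311455

1595311455


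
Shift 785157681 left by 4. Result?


0b101110110011001000111000110001 << 4 = 0b1011101100110010001110001100010000 = 12562522896

12562522896


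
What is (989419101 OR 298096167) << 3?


Step 1: 989419101 | 298096167 = 1006491263
Step 2: 1006491263 << 3 = 8051930104

8051930104


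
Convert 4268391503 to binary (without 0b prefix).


4268391503 = 11111110011010100111110001001111 in binary

11111110011010100111110001001111


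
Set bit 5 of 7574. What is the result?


7574 | (1 << 5) = 7574 | 32 = 7606

7606


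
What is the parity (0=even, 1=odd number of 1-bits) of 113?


0b1110001 has 4 ones => parity 0

0


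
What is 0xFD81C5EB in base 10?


FD81C5EB hex = 4253140459 decimal

4253140459


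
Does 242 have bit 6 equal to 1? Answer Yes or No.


0b11110010, bit 6 = 1. Yes

Yes


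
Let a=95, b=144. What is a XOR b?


95 ^ 144 = 207

207


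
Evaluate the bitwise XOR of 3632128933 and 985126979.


0b11011000011111011110001110100101 ^ 0b111010101101111101100001000011 = 0b11100010110010100011101111100110 = 3804904422

3804904422


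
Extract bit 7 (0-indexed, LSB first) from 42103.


0b1010010001110111, position 7 = 0

0


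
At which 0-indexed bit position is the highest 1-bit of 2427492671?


0b10010000101100001001100100111111. Highest set bit at position 31

31


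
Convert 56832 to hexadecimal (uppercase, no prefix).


56832 = DE00 hex

DE00


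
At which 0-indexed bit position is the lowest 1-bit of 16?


0b10000. Lowest set bit at position 4

4


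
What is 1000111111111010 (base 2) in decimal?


1000111111111010 in decimal = 36858

36858


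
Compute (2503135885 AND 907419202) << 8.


Step 1: 2503135885 & 907419202 = 336728576
Step 2: 336728576 << 8 = 86202515456

86202515456


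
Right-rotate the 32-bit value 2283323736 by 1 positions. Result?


Rotate 0b10001000000110001100000101011000 right by 1 (32-bit) = 0b1000100000011000110000010101100 = 1141661868

1141661868


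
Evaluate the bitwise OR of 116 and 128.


0b1110100 | 0b10000000 = 0b11110100 = 244

244


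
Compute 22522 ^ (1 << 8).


22522 ^ (1 << 8) = 22522 ^ 256 = 22266

22266


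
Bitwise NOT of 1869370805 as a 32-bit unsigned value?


~0b1101111011011000101010110110101 = 0b10010000100100111010101001001010 = 2425596490 (32-bit unsigned)

2425596490


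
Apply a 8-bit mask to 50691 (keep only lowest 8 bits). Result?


50691 & 255 = 3

3


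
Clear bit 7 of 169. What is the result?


169 & ~(1 << 7) = 41

41


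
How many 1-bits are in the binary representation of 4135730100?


0b11110110100000100011101110110100 has 17 set bits

17


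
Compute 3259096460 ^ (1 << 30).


3259096460 ^ (1 << 30) = 3259096460 ^ 1073741824 = 2185354636

2185354636


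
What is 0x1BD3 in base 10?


1BD3 hex = 7123 decimal

7123


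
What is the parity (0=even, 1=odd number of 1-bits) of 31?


0b11111 has 5 ones => parity 1

1


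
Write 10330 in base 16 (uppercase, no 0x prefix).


10330 = 285A hex

285A


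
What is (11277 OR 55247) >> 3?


Step 1: 11277 | 55247 = 65487
Step 2: 65487 >> 3 = 8185

8185


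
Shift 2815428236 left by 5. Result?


0b10100111110100000000011010001100 << 5 = 0b1010011111010000000001101000110000000 = 90093703552

90093703552


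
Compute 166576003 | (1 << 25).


166576003 | (1 << 25) = 166576003 | 33554432 = 200130435

200130435


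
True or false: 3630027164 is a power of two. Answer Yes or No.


0b11011000010111011101000110011100. Multiple bits set => No

No


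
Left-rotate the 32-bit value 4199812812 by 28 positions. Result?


Rotate 0b11111010010101000000111011001100 left by 28 (32-bit) = 0b11001111101001010100000011101100 = 3483713772

3483713772


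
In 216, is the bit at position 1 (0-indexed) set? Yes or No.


0b11011000, bit 1 = 0. No

No


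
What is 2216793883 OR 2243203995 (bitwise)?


0b10000100001000011001011100011011 | 0b10000101101101001001001110011011 = 0b10000101101101011001011110011011 = 2243270555

2243270555


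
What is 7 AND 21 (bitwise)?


0b111 & 0b10101 = 0b101 = 5

5


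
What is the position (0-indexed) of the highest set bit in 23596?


0b101110000101100. Highest set bit at position 14

14


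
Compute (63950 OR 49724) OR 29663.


Step 1: 63950 | 49724 = 64510
Step 2: 64510 | 29663 = 64511

64511


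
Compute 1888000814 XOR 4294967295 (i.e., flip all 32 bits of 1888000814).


1888000814 ^ 4294967295 = 2406966481

2406966481


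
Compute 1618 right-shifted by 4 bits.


0b11001010010 >> 4 = 0b1100101 = 101

101


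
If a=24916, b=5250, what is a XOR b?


24916 ^ 5250 = 30166

30166


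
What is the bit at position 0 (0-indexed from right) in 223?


0b11011111, position 0 = 1

1


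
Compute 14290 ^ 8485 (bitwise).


0b11011111010010 ^ 0b10000100100101 = 0b1011011110111 = 5879

5879


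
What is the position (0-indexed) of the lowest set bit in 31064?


0b111100101011000. Lowest set bit at position 3

3


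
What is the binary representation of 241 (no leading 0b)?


241 = 11110001 in binary

11110001


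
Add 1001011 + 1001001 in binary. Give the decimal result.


1001011 + 1001001 = 10010100 = 148

148


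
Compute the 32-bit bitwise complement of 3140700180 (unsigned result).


~0b10111011001100110100100000010100 = 0b1000100110011001011011111101011 = 1154267115 (32-bit unsigned)

1154267115


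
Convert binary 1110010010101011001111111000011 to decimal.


1110010010101011001111111000011 in decimal = 1918214083

1918214083


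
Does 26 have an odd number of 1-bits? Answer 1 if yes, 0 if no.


0b11010 has 3 ones => parity 1

1


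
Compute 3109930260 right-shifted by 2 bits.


0b10111001010111011100010100010100 >> 2 = 0b101110010101110111000101000101 = 777482565

777482565


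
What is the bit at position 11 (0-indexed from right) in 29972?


0b111010100010100, position 11 = 0

0


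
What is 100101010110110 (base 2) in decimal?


100101010110110 in decimal = 19126

19126


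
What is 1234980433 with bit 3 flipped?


1234980433 ^ (1 << 3) = 1234980433 ^ 8 = 1234980441

1234980441


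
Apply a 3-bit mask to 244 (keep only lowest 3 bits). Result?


244 & 7 = 4

4


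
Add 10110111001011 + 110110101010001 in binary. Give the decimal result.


10110111001011 + 110110101010001 = 1001101100011100 = 39708

39708


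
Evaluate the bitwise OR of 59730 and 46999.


0b1110100101010010 | 0b1011011110010111 = 0b1111111111010111 = 65495

65495


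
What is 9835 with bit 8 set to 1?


9835 | (1 << 8) = 9835 | 256 = 10091

10091


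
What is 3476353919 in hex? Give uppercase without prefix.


3476353919 = CF34F37F hex

CF34F37F


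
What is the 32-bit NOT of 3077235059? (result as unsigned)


~0b10110111011010101110000101110011 = 0b1001000100101010001111010001100 = 1217732236 (32-bit unsigned)

1217732236


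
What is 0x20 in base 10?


20 hex = 32 decimal

32


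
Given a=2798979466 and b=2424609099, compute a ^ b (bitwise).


2798979466 ^ 2424609099 = 911315137

911315137


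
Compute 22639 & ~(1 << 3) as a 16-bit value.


22639 & ~(1 << 3) = 22631

22631


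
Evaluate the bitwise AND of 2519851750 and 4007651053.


0b10010110001100011110001011100110 & 0b11101110110111111110011011101101 = 0b10000110000100011110001011100100 = 2249319140

2249319140


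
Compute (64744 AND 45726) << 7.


Step 1: 64744 & 45726 = 45192
Step 2: 45192 << 7 = 5784576

5784576


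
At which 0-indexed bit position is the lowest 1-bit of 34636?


0b1000011101001100. Lowest set bit at position 2

2


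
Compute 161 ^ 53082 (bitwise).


0b10100001 ^ 0b1100111101011010 = 0b1100111111111011 = 53243

53243


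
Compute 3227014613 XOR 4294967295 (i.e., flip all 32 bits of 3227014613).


3227014613 ^ 4294967295 = 1067952682

1067952682


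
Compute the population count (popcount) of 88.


0b1011000 has 3 set bits

3


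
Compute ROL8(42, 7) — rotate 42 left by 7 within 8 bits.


Rotate 0b101010 left by 7 (8-bit) = 0b10101 = 21

21


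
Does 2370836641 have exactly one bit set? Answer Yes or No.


0b10001101010100000001100010100001. Multiple bits set => No

No


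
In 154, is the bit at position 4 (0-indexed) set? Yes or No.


0b10011010, bit 4 = 1. Yes

Yes


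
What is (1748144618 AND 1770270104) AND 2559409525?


Step 1: 1748144618 & 1770270104 = 1744830856
Step 2: 1744830856 & 2559409525 = 134217984

134217984


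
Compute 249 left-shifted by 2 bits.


0b11111001 << 2 = 0b1111100100 = 996

996


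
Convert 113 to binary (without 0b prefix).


113 = 1110001 in binary

1110001


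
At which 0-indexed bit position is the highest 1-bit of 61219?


0b1110111100100011. Highest set bit at position 15

15


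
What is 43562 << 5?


0b1010101000101010 << 5 = 0b101010100010101000000 = 1393984

1393984


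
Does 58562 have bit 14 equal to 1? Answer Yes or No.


0b1110010011000010, bit 14 = 1. Yes

Yes


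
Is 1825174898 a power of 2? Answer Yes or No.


0b1101100110010011111010101110010. Multiple bits set => No

No


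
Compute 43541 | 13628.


0b1010101000010101 | 0b11010100111100 = 0b1011111100111101 = 48957

48957


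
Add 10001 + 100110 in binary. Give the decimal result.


10001 + 100110 = 110111 = 55

55


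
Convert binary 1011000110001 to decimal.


1011000110001 in decimal = 5681

5681


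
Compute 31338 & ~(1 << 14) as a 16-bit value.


31338 & ~(1 << 14) = 14954

14954


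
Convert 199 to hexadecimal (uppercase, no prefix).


199 = C7 hex

C7


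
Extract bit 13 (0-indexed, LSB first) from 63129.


0b1111011010011001, position 13 = 1

1


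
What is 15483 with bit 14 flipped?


15483 ^ (1 << 14) = 15483 ^ 16384 = 31867

31867


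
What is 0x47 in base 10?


47 hex = 71 decimal

71


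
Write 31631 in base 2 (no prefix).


31631 = 111101110001111 in binary

111101110001111


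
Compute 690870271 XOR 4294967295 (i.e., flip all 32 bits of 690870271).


690870271 ^ 4294967295 = 3604097024

3604097024


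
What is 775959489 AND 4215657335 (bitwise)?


0b101110010000000011001111000001 & 0b11111011010001011101001101110111 = 0b101010010000000001001101000001 = 708842305

708842305


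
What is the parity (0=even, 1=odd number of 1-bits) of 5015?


0b1001110010111 has 8 ones => parity 0

0


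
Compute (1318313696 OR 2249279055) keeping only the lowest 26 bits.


Step 1: 1318313696 | 2249279055 = 3465797359
Step 2: 3465797359 & 67108863 = 43245295

43245295


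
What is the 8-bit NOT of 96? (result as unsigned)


~0b1100000 = 0b10011111 = 159 (8-bit unsigned)

159


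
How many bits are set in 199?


0b11000111 has 5 set bits

5


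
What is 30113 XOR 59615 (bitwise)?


0b111010110100001 ^ 0b1110100011011111 = 0b1001110101111110 = 40318

40318


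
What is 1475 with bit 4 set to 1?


1475 | (1 << 4) = 1475 | 16 = 1491

1491


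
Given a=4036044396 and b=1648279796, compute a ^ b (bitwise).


4036044396 ^ 1648279796 = 2461001368

2461001368


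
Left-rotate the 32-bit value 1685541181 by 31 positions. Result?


Rotate 0b1100100011101110101000100111101 left by 31 (32-bit) = 0b10110010001110111010100010011110 = 2990254238

2990254238


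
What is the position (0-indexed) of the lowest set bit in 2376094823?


0b10001101101000000101010001100111. Lowest set bit at position 0

0


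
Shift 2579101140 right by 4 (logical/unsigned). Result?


0b10011001101110011111010111010100 >> 4 = 0b1001100110111001111101011101 = 161193821

161193821


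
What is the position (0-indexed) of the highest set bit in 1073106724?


0b111111111101100100111100100100. Highest set bit at position 29

29


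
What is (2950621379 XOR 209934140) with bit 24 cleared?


Step 1: 2950621379 ^ 209934140 = 2740830207
Step 2: 2740830207 & ~(1 << 24) = 2724052991

2724052991


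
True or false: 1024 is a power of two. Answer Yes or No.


0b10000000000. Only one bit set => Yes

Yes


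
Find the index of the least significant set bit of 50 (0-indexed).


0b110010. Lowest set bit at position 1

1


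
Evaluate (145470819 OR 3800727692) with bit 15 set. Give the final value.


Step 1: 145470819 | 3800727692 = 3937121775
Step 2: 3937121775 | (1 << 15) = 3937121775 | 32768 = 3937121775

3937121775


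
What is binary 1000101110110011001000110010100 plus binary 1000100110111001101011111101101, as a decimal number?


1000101110110011001000110010100 + 1000100110111001101011111101101 = 10001010101101100110100110000001 = 2327210369

2327210369


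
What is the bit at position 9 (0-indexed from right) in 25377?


0b110001100100001, position 9 = 1

1


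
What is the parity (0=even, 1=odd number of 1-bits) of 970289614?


0b111001110101010111000111001110 has 18 ones => parity 0

0


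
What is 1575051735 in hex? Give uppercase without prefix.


1575051735 = 5DE161D7 hex

5DE161D7


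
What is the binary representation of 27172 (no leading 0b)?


27172 = 110101000100100 in binary

110101000100100


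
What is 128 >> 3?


0b10000000 >> 3 = 0b10000 = 16

16


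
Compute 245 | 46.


0b11110101 | 0b101110 = 0b11111111 = 255

255


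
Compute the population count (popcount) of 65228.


0b1111111011001100 has 11 set bits

11


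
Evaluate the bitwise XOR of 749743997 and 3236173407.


0b101100101100000010111101111101 ^ 0b11000000111001000001011001011111 = 0b11101100010101000011100100100010 = 3964942626

3964942626


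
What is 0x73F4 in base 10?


73F4 hex = 29684 decimal

29684


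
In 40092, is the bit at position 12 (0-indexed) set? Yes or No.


0b1001110010011100, bit 12 = 1. Yes

Yes


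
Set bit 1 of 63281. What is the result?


63281 | (1 << 1) = 63281 | 2 = 63283

63283


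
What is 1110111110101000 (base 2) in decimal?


1110111110101000 in decimal = 61352

61352


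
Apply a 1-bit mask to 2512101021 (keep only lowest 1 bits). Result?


2512101021 & 1 = 1

1


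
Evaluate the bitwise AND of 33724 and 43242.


0b1000001110111100 & 0b1010100011101010 = 0b1000000010101000 = 32936

32936


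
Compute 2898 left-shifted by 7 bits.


0b101101010010 << 7 = 0b1011010100100000000 = 370944

370944


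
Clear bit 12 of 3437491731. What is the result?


3437491731 & ~(1 << 12) = 3437487635

3437487635


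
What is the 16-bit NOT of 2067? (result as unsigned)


~0b100000010011 = 0b1111011111101100 = 63468 (16-bit unsigned)

63468


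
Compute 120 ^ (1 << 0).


120 ^ (1 << 0) = 120 ^ 1 = 121

121


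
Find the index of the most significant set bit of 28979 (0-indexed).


0b111000100110011. Highest set bit at position 14

14


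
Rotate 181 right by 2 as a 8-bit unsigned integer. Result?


Rotate 0b10110101 right by 2 (8-bit) = 0b1101101 = 109

109


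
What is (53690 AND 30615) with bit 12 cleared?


Step 1: 53690 & 30615 = 20882
Step 2: 20882 & ~(1 << 12) = 16786

16786


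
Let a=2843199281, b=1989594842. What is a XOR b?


2843199281 ^ 1989594842 = 3756067307

3756067307


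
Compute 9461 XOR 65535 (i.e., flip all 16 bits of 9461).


9461 ^ 65535 = 56074

56074


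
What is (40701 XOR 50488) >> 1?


Step 1: 40701 ^ 50488 = 23493
Step 2: 23493 >> 1 = 11746

11746


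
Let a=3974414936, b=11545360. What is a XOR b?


3974414936 ^ 11545360 = 3964987720

3964987720


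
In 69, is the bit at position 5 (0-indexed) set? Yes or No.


0b1000101, bit 5 = 0. No

No


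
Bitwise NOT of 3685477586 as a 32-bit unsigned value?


~0b11011011101010111110110011010010 = 0b100100010101000001001100101101 = 609489709 (32-bit unsigned)

609489709


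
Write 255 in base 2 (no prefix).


255 = 11111111 in binary

11111111


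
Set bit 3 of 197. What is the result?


197 | (1 << 3) = 197 | 8 = 205

205


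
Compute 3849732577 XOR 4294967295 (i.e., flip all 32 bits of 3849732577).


3849732577 ^ 4294967295 = 445234718

445234718


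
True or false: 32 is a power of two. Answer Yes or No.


0b100000. Only one bit set => Yes

Yes


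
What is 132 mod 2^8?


132 & 255 = 132

132


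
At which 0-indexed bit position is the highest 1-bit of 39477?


0b1001101000110101. Highest set bit at position 15

15


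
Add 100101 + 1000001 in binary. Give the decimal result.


100101 + 1000001 = 1100110 = 102

102


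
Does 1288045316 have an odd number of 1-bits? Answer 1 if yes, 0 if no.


0b1001100110001100000001100000100 has 10 ones => parity 0

0


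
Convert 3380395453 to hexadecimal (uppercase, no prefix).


3380395453 = C97CBDBD hex

C97CBDBD


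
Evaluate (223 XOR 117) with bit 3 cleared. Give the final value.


Step 1: 223 ^ 117 = 170
Step 2: 170 & ~(1 << 3) = 162

162


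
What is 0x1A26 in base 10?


1A26 hex = 6694 decimal

6694


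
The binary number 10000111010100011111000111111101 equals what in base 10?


10000111010100011111000111111101 in decimal = 2270294525

2270294525


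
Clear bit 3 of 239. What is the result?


239 & ~(1 << 3) = 231

231


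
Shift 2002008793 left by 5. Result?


0b1110111010101000011101011011001 << 5 = 0b111011101010100001110101101100100000 = 64064281376

64064281376


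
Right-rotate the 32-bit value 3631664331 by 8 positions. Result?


Rotate 0b11011000011101101100110011001011 right by 8 (32-bit) = 0b11001011110110000111011011001100 = 3419961036

3419961036


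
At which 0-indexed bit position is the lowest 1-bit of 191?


0b10111111. Lowest set bit at position 0

0


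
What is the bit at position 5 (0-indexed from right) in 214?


0b11010110, position 5 = 0

0


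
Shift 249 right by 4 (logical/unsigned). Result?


0b11111001 >> 4 = 0b1111 = 15

15


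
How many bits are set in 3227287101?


0b11000000010111000111111000111101 has 17 set bits

17


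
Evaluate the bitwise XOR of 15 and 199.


0b1111 ^ 0b11000111 = 0b11001000 = 200

200


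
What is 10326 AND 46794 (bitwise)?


0b10100001010110 & 0b1011011011001010 = 0b10000001000010 = 8258

8258


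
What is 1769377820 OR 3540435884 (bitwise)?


0b1101001011101101001000000011100 | 0b11010011000001101100001110101100 = 0b11111011011101101101001110111100 = 4218868668

4218868668


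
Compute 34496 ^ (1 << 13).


34496 ^ (1 << 13) = 34496 ^ 8192 = 42688

42688


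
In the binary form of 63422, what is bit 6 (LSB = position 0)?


0b1111011110111110, position 6 = 0

0


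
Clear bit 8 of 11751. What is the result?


11751 & ~(1 << 8) = 11495

11495


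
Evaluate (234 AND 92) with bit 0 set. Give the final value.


Step 1: 234 & 92 = 72
Step 2: 72 | (1 << 0) = 72 | 1 = 73

73


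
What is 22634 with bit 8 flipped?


22634 ^ (1 << 8) = 22634 ^ 256 = 22890

22890


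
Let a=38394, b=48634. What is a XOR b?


38394 ^ 48634 = 10240

10240


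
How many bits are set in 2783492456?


0b10100101111010001011100101101000 has 16 set bits

16


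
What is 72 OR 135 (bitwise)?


0b1001000 | 0b10000111 = 0b11001111 = 207

207


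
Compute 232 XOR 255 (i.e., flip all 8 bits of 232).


232 ^ 255 = 23

23


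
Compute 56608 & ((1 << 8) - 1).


56608 & 255 = 32

32
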